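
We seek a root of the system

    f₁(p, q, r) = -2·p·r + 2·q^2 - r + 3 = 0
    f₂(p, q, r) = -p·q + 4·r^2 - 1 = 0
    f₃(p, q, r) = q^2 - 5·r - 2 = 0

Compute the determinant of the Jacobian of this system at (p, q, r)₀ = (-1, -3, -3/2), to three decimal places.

J = [[-2·r, 4·q, -2·p - 1], [-q, -p, 8·r], [0, 2·q, -5]].
At the point, J = [[3.000, -12.000, 1.000], [3.000, 1.000, -12.000], [0.000, -6.000, -5.000]].
det J = -429.000.

-429.000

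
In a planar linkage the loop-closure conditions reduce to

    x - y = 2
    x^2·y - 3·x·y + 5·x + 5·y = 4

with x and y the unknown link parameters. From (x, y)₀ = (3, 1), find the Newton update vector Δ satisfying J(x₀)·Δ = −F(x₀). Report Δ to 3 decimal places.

At (3, 1): F = (0.000, 16.000).
Jacobian J = [[1, -1], [2·x·y - 3·y + 5, x^2 - 3·x + 5]].
At the point, J = [[1.000, -1.000], [8.000, 5.000]] (det J = 13.000).
Solving J·Δ = −F gives Δ = (-1.231, -1.231).

(-1.231, -1.231)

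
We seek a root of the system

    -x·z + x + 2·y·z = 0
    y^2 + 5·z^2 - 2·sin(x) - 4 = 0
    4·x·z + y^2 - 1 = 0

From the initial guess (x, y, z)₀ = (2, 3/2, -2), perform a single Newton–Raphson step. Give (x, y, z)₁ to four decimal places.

(0.3258, 0.3907, -1.4145)

At (2, 3/2, -2): F = (0.0000, 16.431405, -14.7500).
Jacobian J = [[-z + 1, 2·z, -x + 2·y], [-2·cos(x), 2·y, 10·z], [4·z, 2·y, 4·x]].
At the point, J = [[3.0000, -4.0000, 1.0000], [0.832294, 3.0000, -20.0000], [-8.0000, 3.0000, 8.0000]] (det J = -334.869721).
Solving J·Δ = −F gives Δ = (-1.6742, -1.1093, 0.5855).
Then the next iterate is (x, y, z)₁ = (0.3258, 0.3907, -1.4145).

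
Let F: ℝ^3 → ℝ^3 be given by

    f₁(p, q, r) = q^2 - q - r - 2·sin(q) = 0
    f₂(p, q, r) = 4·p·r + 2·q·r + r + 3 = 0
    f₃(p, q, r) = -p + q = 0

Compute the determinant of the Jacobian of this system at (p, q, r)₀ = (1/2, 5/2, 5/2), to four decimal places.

-59.8183

J = [[0, 2·q - 2·cos(q) - 1, -1], [4·r, 2·r, 4·p + 2·q + 1], [-1, 1, 0]].
At the point, J = [[0.0000, 5.602287, -1.0000], [10.0000, 5.0000, 8.0000], [-1.0000, 1.0000, 0.0000]].
det J = -59.8183.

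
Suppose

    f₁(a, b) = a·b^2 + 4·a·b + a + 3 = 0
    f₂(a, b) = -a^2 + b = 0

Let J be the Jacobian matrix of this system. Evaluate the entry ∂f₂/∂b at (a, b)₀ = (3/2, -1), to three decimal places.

∂f₂/∂b = 1.
At (3/2, -1) this is 1.000.

1.000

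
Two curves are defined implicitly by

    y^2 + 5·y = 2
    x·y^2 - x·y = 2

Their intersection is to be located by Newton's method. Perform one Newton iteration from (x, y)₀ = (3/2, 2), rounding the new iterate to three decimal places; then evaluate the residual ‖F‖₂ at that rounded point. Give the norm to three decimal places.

3.393

At (3/2, 2): F = (12.000, 1.000).
Jacobian J = [[0, 2·y + 5], [y^2 - y, 2·x·y - x]].
At the point, J = [[0.000, 9.000], [2.000, 4.500]] (det J = -18.000).
Solving J·Δ = −F gives Δ = (2.500, -1.333).
Then the next iterate is (x, y)₁ = (4.000, 0.667).
Re-evaluating at (4.000, 0.667): F = (1.77989, -2.88844), so ‖F‖₂ = 3.393.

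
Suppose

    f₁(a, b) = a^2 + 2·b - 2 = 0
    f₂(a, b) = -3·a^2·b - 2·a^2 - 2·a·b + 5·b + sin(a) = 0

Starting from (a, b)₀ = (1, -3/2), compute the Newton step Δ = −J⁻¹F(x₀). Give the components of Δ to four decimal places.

(0.1357, 1.8643)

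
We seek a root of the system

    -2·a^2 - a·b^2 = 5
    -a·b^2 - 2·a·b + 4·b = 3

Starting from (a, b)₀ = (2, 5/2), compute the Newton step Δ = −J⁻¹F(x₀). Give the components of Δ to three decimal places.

(-3.333, 2.200)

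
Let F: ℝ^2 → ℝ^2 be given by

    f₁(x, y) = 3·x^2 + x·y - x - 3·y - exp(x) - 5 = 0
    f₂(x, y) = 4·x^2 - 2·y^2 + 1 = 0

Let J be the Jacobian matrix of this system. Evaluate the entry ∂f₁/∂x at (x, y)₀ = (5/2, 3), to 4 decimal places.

4.8175

∂f₁/∂x = 6·x + y - exp(x) - 1.
At (5/2, 3) this is 4.8175.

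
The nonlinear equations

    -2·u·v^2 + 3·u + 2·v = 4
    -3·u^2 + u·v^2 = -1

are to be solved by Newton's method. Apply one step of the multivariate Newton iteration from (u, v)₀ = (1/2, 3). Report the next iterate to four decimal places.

At (1/2, 3): F = (-5.5000, 4.7500).
Jacobian J = [[-2·v^2 + 3, -4·u·v + 2], [-6·u + v^2, 2·u·v]].
At the point, J = [[-15.0000, -4.0000], [6.0000, 3.0000]] (det J = -21.0000).
Solving J·Δ = −F gives Δ = (0.1190, -1.8214).
Then the next iterate is (u, v)₁ = (0.6190, 1.1786).

(0.6190, 1.1786)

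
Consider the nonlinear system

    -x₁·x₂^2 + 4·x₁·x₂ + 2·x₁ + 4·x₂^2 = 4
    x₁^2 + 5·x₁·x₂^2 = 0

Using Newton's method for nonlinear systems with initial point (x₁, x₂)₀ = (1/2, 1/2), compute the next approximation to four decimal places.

At (1/2, 1/2): F = (-1.1250, 0.8750).
Jacobian J = [[-x₂^2 + 4·x₂ + 2, -2·x₁·x₂ + 4·x₁ + 8·x₂], [2·x₁ + 5·x₂^2, 10·x₁·x₂]].
At the point, J = [[3.7500, 5.5000], [2.2500, 2.5000]] (det J = -3.0000).
Solving J·Δ = −F gives Δ = (-2.5417, 1.9375).
Then the next iterate is (x₁, x₂)₁ = (-2.0417, 2.4375).

(-2.0417, 2.4375)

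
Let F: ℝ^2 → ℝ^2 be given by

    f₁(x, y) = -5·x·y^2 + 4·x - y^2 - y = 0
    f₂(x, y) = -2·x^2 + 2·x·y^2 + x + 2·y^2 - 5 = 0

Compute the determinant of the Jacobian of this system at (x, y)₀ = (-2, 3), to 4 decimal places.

-939.0000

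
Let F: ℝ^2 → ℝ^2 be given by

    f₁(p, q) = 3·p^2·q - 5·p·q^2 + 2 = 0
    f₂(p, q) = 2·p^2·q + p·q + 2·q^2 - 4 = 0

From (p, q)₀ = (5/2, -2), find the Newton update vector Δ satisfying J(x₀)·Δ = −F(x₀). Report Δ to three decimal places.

At (5/2, -2): F = (-85.500, -26.000).
Jacobian J = [[6·p·q - 5·q^2, 3·p^2 - 10·p·q], [4·p·q + q, 2·p^2 + p + 4·q]].
At the point, J = [[-50.000, 68.750], [-22.000, 7.000]] (det J = 1162.500).
Solving J·Δ = −F gives Δ = (-1.023, 0.500).

(-1.023, 0.500)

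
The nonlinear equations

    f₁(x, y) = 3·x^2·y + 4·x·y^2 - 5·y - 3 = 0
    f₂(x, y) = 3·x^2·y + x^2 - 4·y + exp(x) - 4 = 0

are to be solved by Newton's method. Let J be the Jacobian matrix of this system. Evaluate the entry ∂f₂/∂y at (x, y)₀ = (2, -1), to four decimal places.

∂f₂/∂y = 3·x^2 - 4.
At (2, -1) this is 8.0000.

8.0000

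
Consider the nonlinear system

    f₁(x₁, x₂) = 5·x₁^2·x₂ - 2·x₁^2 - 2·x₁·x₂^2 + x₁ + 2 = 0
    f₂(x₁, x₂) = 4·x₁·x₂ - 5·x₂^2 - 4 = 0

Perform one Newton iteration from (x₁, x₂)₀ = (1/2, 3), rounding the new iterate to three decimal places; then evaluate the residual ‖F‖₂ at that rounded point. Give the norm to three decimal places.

12.308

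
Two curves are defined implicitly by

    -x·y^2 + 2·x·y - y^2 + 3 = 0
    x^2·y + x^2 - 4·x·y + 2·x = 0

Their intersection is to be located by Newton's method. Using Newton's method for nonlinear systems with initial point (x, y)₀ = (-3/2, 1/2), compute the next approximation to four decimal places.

At (-3/2, 1/2): F = (1.6250, 3.3750).
Jacobian J = [[-y^2 + 2·y, -2·x·y + 2·x - 2·y], [2·x·y + 2·x - 4·y + 2, x^2 - 4·x]].
At the point, J = [[0.7500, -2.5000], [-4.5000, 8.2500]] (det J = -5.0625).
Solving J·Δ = −F gives Δ = (4.3148, 1.9444).
Then the next iterate is (x, y)₁ = (2.8148, 2.4444).

(2.8148, 2.4444)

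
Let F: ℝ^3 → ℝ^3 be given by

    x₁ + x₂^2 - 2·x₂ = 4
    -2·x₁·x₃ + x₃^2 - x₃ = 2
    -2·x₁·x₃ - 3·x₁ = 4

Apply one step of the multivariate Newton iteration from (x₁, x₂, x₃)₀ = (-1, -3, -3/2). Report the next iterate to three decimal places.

(0.750, -1.531, 0.500)

At (-1, -3, -3/2): F = (10.000, -1.250, -4.000).
Jacobian J = [[1, 2·x₂ - 2, 0], [-2·x₃, 0, -2·x₁ + 2·x₃ - 1], [-2·x₃ - 3, 0, -2·x₁]].
At the point, J = [[1.000, -8.000, 0.000], [3.000, 0.000, -2.000], [0.000, 0.000, 2.000]] (det J = 48.000).
Solving J·Δ = −F gives Δ = (1.750, 1.469, 2.000).
Then the next iterate is (x₁, x₂, x₃)₁ = (0.750, -1.531, 0.500).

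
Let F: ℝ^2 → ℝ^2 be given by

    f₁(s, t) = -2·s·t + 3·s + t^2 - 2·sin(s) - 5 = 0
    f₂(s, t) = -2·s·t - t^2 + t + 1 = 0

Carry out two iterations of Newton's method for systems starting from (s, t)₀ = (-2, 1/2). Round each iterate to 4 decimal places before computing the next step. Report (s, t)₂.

At (-2, 1/2): F = (-6.931405, 3.2500).
Jacobian J = [[-2·t - 2·cos(s) + 3, -2·s + 2·t], [-2·t, -2·s - 2·t + 1]].
At the point, J = [[2.832294, 5.0000], [-1.0000, 4.0000]] (det J = 16.329175).
Solving J·Δ = −F gives Δ = (2.6931, -0.1392).
Then the next iterate is (s, t)₁ = (0.6931, 0.3608).
Round to (0.6931, 0.3608) and repeat: F = (-4.568514, 0.730482), J = [[0.739862, -0.6646], [-0.7216, -1.1078]].
Δ = (4.2692, -2.1215), so (s, t)₂ = (4.9623, -1.7607).

(4.9623, -1.7607)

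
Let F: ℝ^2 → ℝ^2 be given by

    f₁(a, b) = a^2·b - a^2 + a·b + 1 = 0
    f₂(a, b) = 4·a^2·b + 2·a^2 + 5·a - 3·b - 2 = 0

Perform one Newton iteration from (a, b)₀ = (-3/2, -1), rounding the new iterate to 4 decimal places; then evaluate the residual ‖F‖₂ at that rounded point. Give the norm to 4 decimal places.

3.0658

At (-3/2, -1): F = (-2.0000, -11.0000).
Jacobian J = [[2·a·b - 2·a + b, a^2 + a], [8·a·b + 4·a + 5, 4·a^2 - 3]].
At the point, J = [[5.0000, 0.7500], [11.0000, 6.0000]] (det J = 21.7500).
Solving J·Δ = −F gives Δ = (0.1724, 1.5172).
Then the next iterate is (a, b)₁ = (-1.3276, 0.5172).
Re-evaluating at (-1.3276, 0.5172): F = (-0.537580, -3.018251), so ‖F‖₂ = 3.0658.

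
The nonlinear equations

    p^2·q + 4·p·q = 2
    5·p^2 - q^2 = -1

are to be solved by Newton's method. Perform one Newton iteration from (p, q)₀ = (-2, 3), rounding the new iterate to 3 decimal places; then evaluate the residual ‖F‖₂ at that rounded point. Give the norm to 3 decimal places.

1.926

At (-2, 3): F = (-14.000, 12.000).
Jacobian J = [[2·p·q + 4·q, p^2 + 4·p], [10·p, -2·q]].
At the point, J = [[0.000, -4.000], [-20.000, -6.000]] (det J = -80.000).
Solving J·Δ = −F gives Δ = (1.650, -3.500).
Then the next iterate is (p, q)₁ = (-0.350, -0.500).
Re-evaluating at (-0.350, -0.500): F = (-1.36125, 1.36250), so ‖F‖₂ = 1.926.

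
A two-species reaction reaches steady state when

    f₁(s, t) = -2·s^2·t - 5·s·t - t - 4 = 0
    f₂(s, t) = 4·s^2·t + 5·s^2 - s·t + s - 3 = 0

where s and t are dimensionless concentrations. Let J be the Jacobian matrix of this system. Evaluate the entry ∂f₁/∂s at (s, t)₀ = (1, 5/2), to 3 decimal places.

∂f₁/∂s = -4·s·t - 5·t.
At (1, 5/2) this is -22.500.

-22.500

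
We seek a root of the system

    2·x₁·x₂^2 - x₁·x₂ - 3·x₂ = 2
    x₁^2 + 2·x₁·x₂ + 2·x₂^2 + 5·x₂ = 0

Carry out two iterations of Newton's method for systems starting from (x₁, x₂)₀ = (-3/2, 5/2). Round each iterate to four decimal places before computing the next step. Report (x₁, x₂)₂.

(-0.1292, 0.2432)

At (-3/2, 5/2): F = (-24.5000, 19.7500).
Jacobian J = [[2·x₂^2 - x₂, 4·x₁·x₂ - x₁ - 3], [2·x₁ + 2·x₂, 2·x₁ + 4·x₂ + 5]].
At the point, J = [[10.0000, -16.5000], [2.0000, 12.0000]] (det J = 153.0000).
Solving J·Δ = −F gives Δ = (-0.2083, -1.6111).
Then the next iterate is (x₁, x₂)₁ = (-1.7083, 0.8889).
Round to (-1.7083, 0.8889) and repeat: F = (-5.847795, 5.906060), J = [[0.691386, -7.365731], [-1.6388, 5.1390]].
Δ = (1.5791, -0.6457), so (x₁, x₂)₂ = (-0.1292, 0.2432).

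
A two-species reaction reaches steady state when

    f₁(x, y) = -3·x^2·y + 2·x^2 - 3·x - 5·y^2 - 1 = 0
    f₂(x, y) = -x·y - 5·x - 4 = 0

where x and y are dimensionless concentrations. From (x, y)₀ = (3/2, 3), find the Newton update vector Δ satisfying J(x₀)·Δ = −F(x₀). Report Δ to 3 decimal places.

At (3/2, 3): F = (-66.250, -16.000).
Jacobian J = [[-6·x·y + 4·x - 3, -3·x^2 - 10·y], [-y - 5, -x]].
At the point, J = [[-24.000, -36.750], [-8.000, -1.500]] (det J = -258.000).
Solving J·Δ = −F gives Δ = (-1.894, -0.566).

(-1.894, -0.566)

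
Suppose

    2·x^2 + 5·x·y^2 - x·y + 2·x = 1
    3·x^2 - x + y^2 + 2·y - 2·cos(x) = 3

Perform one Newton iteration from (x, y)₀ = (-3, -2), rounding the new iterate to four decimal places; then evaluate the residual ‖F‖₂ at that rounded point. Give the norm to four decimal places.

At (-3, -2): F = (-55.0000, 28.979985).
Jacobian J = [[4·x + 5·y^2 - y + 2, 10·x·y - x], [6·x + 2·sin(x) - 1, 2·y + 2]].
At the point, J = [[12.0000, 63.0000], [-19.282240, -2.0000]] (det J = 1190.781121).
Solving J·Δ = −F gives Δ = (1.4409, 0.5986).
Then the next iterate is (x, y)₁ = (-1.5591, -1.4014).
Re-evaluating at (-1.5591, -1.4014): F = (-16.751291, 4.989208), so ‖F‖₂ = 17.4785.

17.4785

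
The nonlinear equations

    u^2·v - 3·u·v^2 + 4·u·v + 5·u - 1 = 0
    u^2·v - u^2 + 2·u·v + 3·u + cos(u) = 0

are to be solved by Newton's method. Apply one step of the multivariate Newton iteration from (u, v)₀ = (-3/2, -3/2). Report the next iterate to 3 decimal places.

(-0.821, -1.208)

At (-3/2, -3/2): F = (7.250, -5.55426).
Jacobian J = [[2·u·v - 3·v^2 + 4·v + 5, u^2 - 6·u·v + 4·u], [2·u·v - 2·u + 2·v - sin(u) + 3, u^2 + 2·u]].
At the point, J = [[-3.250, -17.250], [8.49749, -0.750]] (det J = 149.01929).
Solving J·Δ = −F gives Δ = (0.679, 0.292).
Then the next iterate is (u, v)₁ = (-0.821, -1.208).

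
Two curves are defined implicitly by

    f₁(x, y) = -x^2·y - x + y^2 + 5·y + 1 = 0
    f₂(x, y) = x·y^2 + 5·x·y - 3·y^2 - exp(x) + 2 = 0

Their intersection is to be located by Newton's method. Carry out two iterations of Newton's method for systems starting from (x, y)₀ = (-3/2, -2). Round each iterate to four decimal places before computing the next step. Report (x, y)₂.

At (-3/2, -2): F = (1.0000, -1.223130).
Jacobian J = [[-2·x·y - 1, -x^2 + 2·y + 5], [y^2 + 5·y - exp(x), 2·x·y + 5·x - 6·y]].
At the point, J = [[-7.0000, -1.2500], [-6.223130, 10.5000]] (det J = -81.278913).
Solving J·Δ = −F gives Δ = (0.1104, 0.1819).
Then the next iterate is (x, y)₁ = (-1.3896, -1.8181).
Round to (-1.3896, -1.8181) and repeat: F = (0.115317, -0.126785), J = [[-6.052864, -0.567188], [-6.034187, 9.013464]].
Δ = (0.0167, 0.0252), so (x, y)₂ = (-1.3729, -1.7929).

(-1.3729, -1.7929)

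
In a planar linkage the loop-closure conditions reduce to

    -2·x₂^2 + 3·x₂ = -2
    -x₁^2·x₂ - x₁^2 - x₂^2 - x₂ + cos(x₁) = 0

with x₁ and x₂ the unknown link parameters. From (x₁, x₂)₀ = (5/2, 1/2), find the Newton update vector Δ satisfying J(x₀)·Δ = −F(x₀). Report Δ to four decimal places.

(1.7070, -3.0000)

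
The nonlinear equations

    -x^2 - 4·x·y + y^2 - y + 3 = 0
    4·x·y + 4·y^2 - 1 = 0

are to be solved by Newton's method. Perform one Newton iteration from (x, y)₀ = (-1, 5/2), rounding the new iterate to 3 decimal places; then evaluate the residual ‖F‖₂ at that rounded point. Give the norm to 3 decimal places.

At (-1, 5/2): F = (15.750, 14.000).
Jacobian J = [[-2·x - 4·y, -4·x + 2·y - 1], [4·y, 4·x + 8·y]].
At the point, J = [[-8.000, 8.000], [10.000, 16.000]] (det J = -208.000).
Solving J·Δ = −F gives Δ = (0.673, -1.296).
Then the next iterate is (x, y)₁ = (-0.327, 1.204).
Re-evaluating at (-0.327, 1.204): F = (4.71352, 3.22363), so ‖F‖₂ = 5.710.

5.710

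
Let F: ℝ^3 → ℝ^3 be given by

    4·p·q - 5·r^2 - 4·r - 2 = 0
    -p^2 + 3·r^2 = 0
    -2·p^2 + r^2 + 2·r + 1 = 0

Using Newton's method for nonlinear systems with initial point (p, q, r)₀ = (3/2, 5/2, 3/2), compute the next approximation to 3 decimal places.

At (3/2, 5/2, 3/2): F = (-4.250, 4.500, 1.750).
Jacobian J = [[4·q, 4·p, -10·r - 4], [-2·p, 0, 6·r], [-4·p, 0, 2·r + 2]].
At the point, J = [[10.000, 6.000, -19.000], [-3.000, 0.000, 9.000], [-6.000, 0.000, 5.000]] (det J = -234.000).
Solving J·Δ = −F gives Δ = (-0.173, -0.769, -0.558).
Then the next iterate is (p, q, r)₁ = (1.327, 1.731, 0.942).

(1.327, 1.731, 0.942)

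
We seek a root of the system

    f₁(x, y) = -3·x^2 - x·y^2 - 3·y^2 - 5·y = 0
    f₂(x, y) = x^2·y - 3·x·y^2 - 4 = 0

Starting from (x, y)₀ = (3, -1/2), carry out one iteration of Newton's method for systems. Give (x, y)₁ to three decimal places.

(1.592, -0.196)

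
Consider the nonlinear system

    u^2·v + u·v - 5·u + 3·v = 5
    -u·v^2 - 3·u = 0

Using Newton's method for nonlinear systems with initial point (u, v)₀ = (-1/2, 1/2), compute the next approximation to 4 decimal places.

(0.2816, 2.3301)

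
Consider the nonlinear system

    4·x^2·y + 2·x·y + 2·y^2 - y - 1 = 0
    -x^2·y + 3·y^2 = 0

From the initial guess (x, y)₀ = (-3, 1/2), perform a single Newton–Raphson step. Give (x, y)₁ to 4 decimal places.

(-1.8056, 0.4722)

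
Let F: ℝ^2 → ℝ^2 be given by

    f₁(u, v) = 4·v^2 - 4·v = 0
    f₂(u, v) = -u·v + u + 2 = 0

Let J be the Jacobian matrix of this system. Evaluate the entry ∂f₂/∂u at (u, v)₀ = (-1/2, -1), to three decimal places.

∂f₂/∂u = -v + 1.
At (-1/2, -1) this is 2.000.

2.000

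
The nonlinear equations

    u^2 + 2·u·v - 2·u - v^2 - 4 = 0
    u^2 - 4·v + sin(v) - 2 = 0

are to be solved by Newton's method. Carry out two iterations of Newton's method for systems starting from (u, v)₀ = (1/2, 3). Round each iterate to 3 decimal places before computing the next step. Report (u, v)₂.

(-1.679, -0.433)

At (1/2, 3): F = (-10.750, -13.60888).
Jacobian J = [[2·u + 2·v - 2, 2·u - 2·v], [2·u, cos(v) - 4]].
At the point, J = [[5.000, -5.000], [1.000, -4.98999]] (det J = -19.94996).
Solving J·Δ = −F gives Δ = (-0.722, -2.872).
Then the next iterate is (u, v)₁ = (-0.222, 0.128).
Round to (-0.222, 0.128) and repeat: F = (-3.57993, -2.33507), J = [[-2.188, -0.700], [-0.444, -3.00818]].
Δ = (-1.457, -0.561), so (u, v)₂ = (-1.679, -0.433).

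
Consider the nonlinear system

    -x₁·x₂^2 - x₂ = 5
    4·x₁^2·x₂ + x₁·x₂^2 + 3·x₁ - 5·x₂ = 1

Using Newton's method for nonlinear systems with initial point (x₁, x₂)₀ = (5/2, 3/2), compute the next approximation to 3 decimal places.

At (5/2, 3/2): F = (-12.125, 42.125).
Jacobian J = [[-x₂^2, -2·x₁·x₂ - 1], [8·x₁·x₂ + x₂^2 + 3, 4·x₁^2 + 2·x₁·x₂ - 5]].
At the point, J = [[-2.250, -8.500], [35.250, 27.500]] (det J = 237.750).
Solving J·Δ = −F gives Δ = (-0.104, -1.399).
Then the next iterate is (x₁, x₂)₁ = (2.396, 0.101).

(2.396, 0.101)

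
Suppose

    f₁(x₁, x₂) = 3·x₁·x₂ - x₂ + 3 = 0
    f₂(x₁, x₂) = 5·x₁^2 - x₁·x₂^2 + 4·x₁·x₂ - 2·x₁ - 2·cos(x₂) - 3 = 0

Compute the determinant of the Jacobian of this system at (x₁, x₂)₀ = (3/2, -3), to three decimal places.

J = [[3·x₂, 3·x₁ - 1], [10·x₁ - x₂^2 + 4·x₂ - 2, -2·x₁·x₂ + 4·x₁ + 2·sin(x₂)]].
At the point, J = [[-9.000, 3.500], [-8.000, 14.71776]].
det J = -104.460.

-104.460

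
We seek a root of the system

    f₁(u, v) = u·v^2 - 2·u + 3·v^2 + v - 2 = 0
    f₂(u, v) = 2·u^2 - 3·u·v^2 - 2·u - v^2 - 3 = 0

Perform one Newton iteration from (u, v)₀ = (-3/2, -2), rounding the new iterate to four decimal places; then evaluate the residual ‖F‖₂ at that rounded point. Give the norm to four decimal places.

5.8425

At (-3/2, -2): F = (5.0000, 18.5000).
Jacobian J = [[v^2 - 2, 2·u·v + 6·v + 1], [4·u - 3·v^2 - 2, -6·u·v - 2·v]].
At the point, J = [[2.0000, -5.0000], [-20.0000, -14.0000]] (det J = -128.0000).
Solving J·Δ = −F gives Δ = (0.1758, 1.0703).
Then the next iterate is (u, v)₁ = (-1.3242, -0.9297).
Re-evaluating at (-1.3242, -0.9297): F = (1.167164, 5.724755), so ‖F‖₂ = 5.8425.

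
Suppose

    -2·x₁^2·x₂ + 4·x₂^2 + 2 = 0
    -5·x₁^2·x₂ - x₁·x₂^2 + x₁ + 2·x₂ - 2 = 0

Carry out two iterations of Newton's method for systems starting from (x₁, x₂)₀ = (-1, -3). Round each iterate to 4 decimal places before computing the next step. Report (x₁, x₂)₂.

At (-1, -3): F = (44.0000, 15.0000).
Jacobian J = [[-4·x₁·x₂, -2·x₁^2 + 8·x₂], [-10·x₁·x₂ - x₂^2 + 1, -5·x₁^2 - 2·x₁·x₂ + 2]].
At the point, J = [[-12.0000, -26.0000], [-38.0000, -9.0000]] (det J = -880.0000).
Solving J·Δ = −F gives Δ = (-0.0068, 1.6955).
Then the next iterate is (x₁, x₂)₁ = (-1.0068, -1.3045).
Round to (-1.0068, -1.3045) and repeat: F = (11.451484, 2.709000), J = [[-5.253482, -12.463292], [-13.835426, -5.694972]].
Δ = (-0.2207, 1.0118), so (x₁, x₂)₂ = (-1.2275, -0.2927).

(-1.2275, -0.2927)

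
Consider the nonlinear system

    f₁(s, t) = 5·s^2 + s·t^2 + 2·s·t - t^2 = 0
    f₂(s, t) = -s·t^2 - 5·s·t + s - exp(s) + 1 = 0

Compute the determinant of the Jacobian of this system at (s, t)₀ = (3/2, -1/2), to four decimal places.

-82.4208

J = [[10·s + t^2 + 2·t, 2·s·t + 2·s - 2·t], [-t^2 - 5·t - exp(s) + 1, -2·s·t - 5·s]].
At the point, J = [[14.2500, 2.5000], [-1.231689, -6.0000]].
det J = -82.4208.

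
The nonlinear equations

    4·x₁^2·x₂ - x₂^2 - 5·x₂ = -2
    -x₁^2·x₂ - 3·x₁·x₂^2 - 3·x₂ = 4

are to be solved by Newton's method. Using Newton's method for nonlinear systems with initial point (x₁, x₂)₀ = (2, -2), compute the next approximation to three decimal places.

(1.591, -1.273)

At (2, -2): F = (-24.000, -14.000).
Jacobian J = [[8·x₁·x₂, 4·x₁^2 - 2·x₂ - 5], [-2·x₁·x₂ - 3·x₂^2, -x₁^2 - 6·x₁·x₂ - 3]].
At the point, J = [[-32.000, 15.000], [-4.000, 17.000]] (det J = -484.000).
Solving J·Δ = −F gives Δ = (-0.409, 0.727).
Then the next iterate is (x₁, x₂)₁ = (1.591, -1.273).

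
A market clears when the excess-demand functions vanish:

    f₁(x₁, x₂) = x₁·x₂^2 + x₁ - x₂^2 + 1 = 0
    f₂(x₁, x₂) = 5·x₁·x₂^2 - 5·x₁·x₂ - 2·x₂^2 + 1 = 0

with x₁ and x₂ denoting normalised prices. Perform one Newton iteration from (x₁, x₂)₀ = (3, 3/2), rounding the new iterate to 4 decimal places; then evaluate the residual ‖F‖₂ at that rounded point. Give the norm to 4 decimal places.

3.5899

At (3, 3/2): F = (8.5000, 7.7500).
Jacobian J = [[x₂^2 + 1, 2·x₁·x₂ - 2·x₂], [5·x₂^2 - 5·x₂, 10·x₁·x₂ - 5·x₁ - 4·x₂]].
At the point, J = [[3.2500, 6.0000], [3.7500, 24.0000]] (det J = 55.5000).
Solving J·Δ = −F gives Δ = (-2.8378, 0.1205).
Then the next iterate is (x₁, x₂)₁ = (0.1622, 1.6205).
Re-evaluating at (0.1622, 1.6205): F = (-1.037880, -3.436564), so ‖F‖₂ = 3.5899.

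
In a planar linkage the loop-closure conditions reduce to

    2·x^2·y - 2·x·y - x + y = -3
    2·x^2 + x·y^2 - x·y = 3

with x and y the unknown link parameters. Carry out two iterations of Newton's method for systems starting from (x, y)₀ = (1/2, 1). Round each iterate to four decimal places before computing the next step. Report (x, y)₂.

(16.3661, 20.8488)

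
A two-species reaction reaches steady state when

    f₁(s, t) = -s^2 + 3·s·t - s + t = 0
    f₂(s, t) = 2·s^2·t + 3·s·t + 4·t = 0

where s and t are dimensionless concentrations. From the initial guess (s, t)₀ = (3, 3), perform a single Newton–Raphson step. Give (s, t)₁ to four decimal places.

(2.0412, 1.3918)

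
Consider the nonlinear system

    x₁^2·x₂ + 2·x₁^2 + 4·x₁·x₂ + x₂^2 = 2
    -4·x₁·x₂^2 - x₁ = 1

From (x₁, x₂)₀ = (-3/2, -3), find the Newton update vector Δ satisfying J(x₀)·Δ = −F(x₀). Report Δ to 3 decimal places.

(-7.827, 9.558)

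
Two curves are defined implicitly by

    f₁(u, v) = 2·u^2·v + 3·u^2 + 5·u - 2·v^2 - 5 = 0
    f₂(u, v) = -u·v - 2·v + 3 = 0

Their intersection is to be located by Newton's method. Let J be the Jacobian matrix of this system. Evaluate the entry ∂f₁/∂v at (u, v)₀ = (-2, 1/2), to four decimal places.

∂f₁/∂v = 2·u^2 - 4·v.
At (-2, 1/2) this is 6.0000.

6.0000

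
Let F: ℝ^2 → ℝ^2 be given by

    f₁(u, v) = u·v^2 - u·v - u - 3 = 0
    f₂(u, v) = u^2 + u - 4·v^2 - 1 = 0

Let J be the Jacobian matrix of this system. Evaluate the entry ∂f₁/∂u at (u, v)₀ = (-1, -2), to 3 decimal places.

∂f₁/∂u = v^2 - v - 1.
At (-1, -2) this is 5.000.

5.000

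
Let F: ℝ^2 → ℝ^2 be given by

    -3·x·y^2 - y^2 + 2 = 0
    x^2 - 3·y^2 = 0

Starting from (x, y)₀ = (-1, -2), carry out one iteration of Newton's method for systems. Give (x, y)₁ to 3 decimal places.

At (-1, -2): F = (10.000, -11.000).
Jacobian J = [[-3·y^2, -6·x·y - 2·y], [2·x, -6·y]].
At the point, J = [[-12.000, -8.000], [-2.000, 12.000]] (det J = -160.000).
Solving J·Δ = −F gives Δ = (0.200, 0.950).
Then the next iterate is (x, y)₁ = (-0.800, -1.050).

(-0.800, -1.050)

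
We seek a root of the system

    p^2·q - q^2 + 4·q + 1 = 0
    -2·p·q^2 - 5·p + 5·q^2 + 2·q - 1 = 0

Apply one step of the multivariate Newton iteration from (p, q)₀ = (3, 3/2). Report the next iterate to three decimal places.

At (3, 3/2): F = (18.250, -15.250).
Jacobian J = [[2·p·q, p^2 - 2·q + 4], [-2·q^2 - 5, -4·p·q + 10·q + 2]].
At the point, J = [[9.000, 10.000], [-9.500, -1.000]] (det J = 86.000).
Solving J·Δ = −F gives Δ = (-1.561, -0.420).
Then the next iterate is (p, q)₁ = (1.439, 1.080).

(1.439, 1.080)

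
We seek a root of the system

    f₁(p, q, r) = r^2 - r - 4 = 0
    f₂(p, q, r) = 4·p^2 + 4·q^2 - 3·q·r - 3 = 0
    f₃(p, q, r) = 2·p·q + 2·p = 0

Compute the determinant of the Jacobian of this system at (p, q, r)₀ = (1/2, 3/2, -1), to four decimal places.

213.0000

J = [[0, 0, 2·r - 1], [8·p, 8·q - 3·r, -3·q], [2·q + 2, 2·p, 0]].
At the point, J = [[0.0000, 0.0000, -3.0000], [4.0000, 15.0000, -4.5000], [5.0000, 1.0000, 0.0000]].
det J = 213.0000.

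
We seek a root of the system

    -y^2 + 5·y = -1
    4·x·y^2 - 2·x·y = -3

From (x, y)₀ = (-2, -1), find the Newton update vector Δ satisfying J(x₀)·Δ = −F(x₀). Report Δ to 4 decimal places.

(-0.8810, 0.7143)

At (-2, -1): F = (-5.0000, -9.0000).
Jacobian J = [[0, -2·y + 5], [4·y^2 - 2·y, 8·x·y - 2·x]].
At the point, J = [[0.0000, 7.0000], [6.0000, 20.0000]] (det J = -42.0000).
Solving J·Δ = −F gives Δ = (-0.8810, 0.7143).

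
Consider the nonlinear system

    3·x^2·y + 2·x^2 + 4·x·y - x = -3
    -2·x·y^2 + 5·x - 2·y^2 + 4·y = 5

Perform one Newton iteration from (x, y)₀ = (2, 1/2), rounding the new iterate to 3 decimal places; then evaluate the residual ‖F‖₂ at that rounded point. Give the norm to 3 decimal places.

5.706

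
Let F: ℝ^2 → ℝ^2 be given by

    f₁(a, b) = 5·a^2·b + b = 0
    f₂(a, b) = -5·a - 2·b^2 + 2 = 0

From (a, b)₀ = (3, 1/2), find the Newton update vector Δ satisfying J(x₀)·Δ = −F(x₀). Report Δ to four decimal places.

At (3, 1/2): F = (23.0000, -13.5000).
Jacobian J = [[10·a·b, 5·a^2 + 1], [-5, -4·b]].
At the point, J = [[15.0000, 46.0000], [-5.0000, -2.0000]] (det J = 200.0000).
Solving J·Δ = −F gives Δ = (-2.8750, 0.4375).

(-2.8750, 0.4375)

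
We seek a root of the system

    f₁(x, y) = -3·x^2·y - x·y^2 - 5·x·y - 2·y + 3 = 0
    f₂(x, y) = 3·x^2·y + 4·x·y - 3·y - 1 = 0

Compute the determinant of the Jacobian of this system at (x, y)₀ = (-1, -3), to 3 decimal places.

J = [[-6·x·y - y^2 - 5·y, -3·x^2 - 2·x·y - 5·x - 2], [6·x·y + 4·y, 3·x^2 + 4·x - 3]].
At the point, J = [[-12.000, -6.000], [6.000, -4.000]].
det J = 84.000.

84.000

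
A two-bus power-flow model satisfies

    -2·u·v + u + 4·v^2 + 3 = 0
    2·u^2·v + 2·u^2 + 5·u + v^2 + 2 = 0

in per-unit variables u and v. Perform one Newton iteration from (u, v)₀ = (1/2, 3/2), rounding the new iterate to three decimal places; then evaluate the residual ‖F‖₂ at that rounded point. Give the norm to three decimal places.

4.534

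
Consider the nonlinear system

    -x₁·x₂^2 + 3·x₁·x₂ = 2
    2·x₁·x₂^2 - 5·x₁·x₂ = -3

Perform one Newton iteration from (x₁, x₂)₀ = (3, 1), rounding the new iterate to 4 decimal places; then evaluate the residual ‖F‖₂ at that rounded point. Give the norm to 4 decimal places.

At (3, 1): F = (4.0000, -6.0000).
Jacobian J = [[-x₂^2 + 3·x₂, -2·x₁·x₂ + 3·x₁], [2·x₂^2 - 5·x₂, 4·x₁·x₂ - 5·x₁]].
At the point, J = [[2.0000, 3.0000], [-3.0000, -3.0000]] (det J = 3.0000).
Solving J·Δ = −F gives Δ = (-2.0000, 0.0000).
Then the next iterate is (x₁, x₂)₁ = (1.0000, 1.0000).
Re-evaluating at (1.0000, 1.0000): F = (0.0000, 0.0000), so ‖F‖₂ = 0.0000.

0.0000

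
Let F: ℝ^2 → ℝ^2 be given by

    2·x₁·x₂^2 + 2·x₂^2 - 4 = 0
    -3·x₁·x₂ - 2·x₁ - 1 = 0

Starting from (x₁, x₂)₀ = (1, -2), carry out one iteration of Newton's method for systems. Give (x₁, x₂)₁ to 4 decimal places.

(0.7000, -1.4000)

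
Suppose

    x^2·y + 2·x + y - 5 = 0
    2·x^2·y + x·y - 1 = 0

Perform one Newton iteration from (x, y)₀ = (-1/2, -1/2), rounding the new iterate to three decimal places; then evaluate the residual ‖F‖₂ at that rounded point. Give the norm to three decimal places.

3.847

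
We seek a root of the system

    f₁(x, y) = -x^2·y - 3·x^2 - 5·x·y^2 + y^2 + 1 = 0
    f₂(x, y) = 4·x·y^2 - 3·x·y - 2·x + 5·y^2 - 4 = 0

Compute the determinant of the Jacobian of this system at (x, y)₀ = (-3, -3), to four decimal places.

2220.0000

J = [[-2·x·y - 6·x - 5·y^2, -x^2 - 10·x·y + 2·y], [4·y^2 - 3·y - 2, 8·x·y - 3·x + 10·y]].
At the point, J = [[-45.0000, -105.0000], [43.0000, 51.0000]].
det J = 2220.0000.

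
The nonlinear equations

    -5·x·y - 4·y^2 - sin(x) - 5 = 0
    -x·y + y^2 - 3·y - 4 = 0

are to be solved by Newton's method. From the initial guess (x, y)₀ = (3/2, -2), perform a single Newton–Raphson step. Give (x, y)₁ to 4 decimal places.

(1.3321, -0.9807)

At (3/2, -2): F = (-6.997495, 9.0000).
Jacobian J = [[-5·y - cos(x), -5·x - 8·y], [-y, -x + 2·y - 3]].
At the point, J = [[9.929263, 8.5000], [2.0000, -8.5000]] (det J = -101.398734).
Solving J·Δ = −F gives Δ = (-0.1679, 1.0193).
Then the next iterate is (x, y)₁ = (1.3321, -0.9807).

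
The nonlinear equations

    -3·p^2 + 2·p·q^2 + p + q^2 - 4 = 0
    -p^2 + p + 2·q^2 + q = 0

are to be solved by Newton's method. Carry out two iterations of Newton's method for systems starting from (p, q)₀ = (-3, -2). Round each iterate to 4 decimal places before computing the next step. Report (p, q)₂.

At (-3, -2): F = (-54.0000, -6.0000).
Jacobian J = [[-6·p + 2·q^2 + 1, 4·p·q + 2·q], [-2·p + 1, 4·q + 1]].
At the point, J = [[27.0000, 20.0000], [7.0000, -7.0000]] (det J = -329.0000).
Solving J·Δ = −F gives Δ = (1.5137, 0.6565).
Then the next iterate is (p, q)₁ = (-1.4863, -1.3435).
Round to (-1.4863, -1.3435) and repeat: F = (-15.674091, -1.428903), J = [[13.527784, 5.300376], [3.9726, -4.3740]].
Δ = (0.9490, 0.5352), so (p, q)₂ = (-0.5373, -0.8083).

(-0.5373, -0.8083)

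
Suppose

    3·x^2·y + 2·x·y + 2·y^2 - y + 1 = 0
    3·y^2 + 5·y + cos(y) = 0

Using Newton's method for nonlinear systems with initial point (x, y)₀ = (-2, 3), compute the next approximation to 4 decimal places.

(-1.8029, 1.2059)

At (-2, 3): F = (40.0000, 41.010008).
Jacobian J = [[6·x·y + 2·y, 3·x^2 + 2·x + 4·y - 1], [0, 6·y - sin(y) + 5]].
At the point, J = [[-30.0000, 19.0000], [0.0000, 22.858880]] (det J = -685.766400).
Solving J·Δ = −F gives Δ = (0.1971, -1.7941).
Then the next iterate is (x, y)₁ = (-1.8029, 1.2059).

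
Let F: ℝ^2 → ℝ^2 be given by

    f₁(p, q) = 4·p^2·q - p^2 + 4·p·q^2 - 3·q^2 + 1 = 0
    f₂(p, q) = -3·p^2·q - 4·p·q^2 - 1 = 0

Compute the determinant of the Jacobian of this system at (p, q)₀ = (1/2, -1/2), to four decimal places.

J = [[8·p·q - 2·p + 4·q^2, 4·p^2 + 8·p·q - 6·q], [-6·p·q - 4·q^2, -3·p^2 - 8·p·q]].
At the point, J = [[-2.0000, 2.0000], [0.5000, 1.2500]].
det J = -3.5000.

-3.5000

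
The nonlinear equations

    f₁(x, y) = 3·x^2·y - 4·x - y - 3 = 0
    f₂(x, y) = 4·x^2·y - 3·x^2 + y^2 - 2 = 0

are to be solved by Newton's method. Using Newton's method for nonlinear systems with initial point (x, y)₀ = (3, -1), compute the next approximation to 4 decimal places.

(2.2151, -0.0872)

At (3, -1): F = (-41.0000, -64.0000).
Jacobian J = [[6·x·y - 4, 3·x^2 - 1], [8·x·y - 6·x, 4·x^2 + 2·y]].
At the point, J = [[-22.0000, 26.0000], [-42.0000, 34.0000]] (det J = 344.0000).
Solving J·Δ = −F gives Δ = (-0.7849, 0.9128).
Then the next iterate is (x, y)₁ = (2.2151, -0.0872).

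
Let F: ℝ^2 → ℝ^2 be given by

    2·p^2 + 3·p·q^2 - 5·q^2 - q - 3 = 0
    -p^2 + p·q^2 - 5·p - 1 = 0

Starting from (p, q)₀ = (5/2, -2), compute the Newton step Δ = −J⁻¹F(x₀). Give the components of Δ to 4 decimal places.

(-1.1267, -0.2990)

At (5/2, -2): F = (21.5000, -9.7500).
Jacobian J = [[4·p + 3·q^2, 6·p·q - 10·q - 1], [-2·p + q^2 - 5, 2·p·q]].
At the point, J = [[22.0000, -11.0000], [-6.0000, -10.0000]] (det J = -286.0000).
Solving J·Δ = −F gives Δ = (-1.1267, -0.2990).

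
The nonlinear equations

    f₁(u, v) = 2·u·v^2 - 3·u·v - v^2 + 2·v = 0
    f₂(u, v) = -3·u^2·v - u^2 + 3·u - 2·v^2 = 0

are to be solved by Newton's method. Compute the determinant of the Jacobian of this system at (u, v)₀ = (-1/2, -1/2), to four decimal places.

J = [[2·v^2 - 3·v, 4·u·v - 3·u - 2·v + 2], [-6·u·v - 2·u + 3, -3·u^2 - 4·v]].
At the point, J = [[2.0000, 5.5000], [2.5000, 1.2500]].
det J = -11.2500.

-11.2500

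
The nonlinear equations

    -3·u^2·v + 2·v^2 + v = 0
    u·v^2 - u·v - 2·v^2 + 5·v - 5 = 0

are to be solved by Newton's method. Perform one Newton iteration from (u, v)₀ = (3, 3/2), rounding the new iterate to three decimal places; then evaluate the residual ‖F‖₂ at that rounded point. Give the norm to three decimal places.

5.660

At (3, 3/2): F = (-34.500, 0.250).
Jacobian J = [[-6·u·v, -3·u^2 + 4·v + 1], [v^2 - v, 2·u·v - u - 4·v + 5]].
At the point, J = [[-27.000, -20.000], [0.750, 5.000]] (det J = -120.000).
Solving J·Δ = −F gives Δ = (-1.396, 0.159).
Then the next iterate is (u, v)₁ = (1.604, 1.659).
Re-evaluating at (1.604, 1.659): F = (-5.64134, -0.45594), so ‖F‖₂ = 5.660.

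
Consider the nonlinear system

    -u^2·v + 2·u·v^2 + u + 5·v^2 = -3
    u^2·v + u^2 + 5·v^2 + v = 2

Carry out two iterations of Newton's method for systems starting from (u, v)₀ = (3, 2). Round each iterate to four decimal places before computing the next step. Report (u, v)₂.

(1.8761, 0.2797)

At (3, 2): F = (32.0000, 47.0000).
Jacobian J = [[-2·u·v + 2·v^2 + 1, -u^2 + 4·u·v + 10·v], [2·u·v + 2·u, u^2 + 10·v + 1]].
At the point, J = [[-3.0000, 35.0000], [18.0000, 30.0000]] (det J = -720.0000).
Solving J·Δ = −F gives Δ = (-0.9514, -0.9958).
Then the next iterate is (u, v)₁ = (2.0486, 1.0042).
Round to (2.0486, 1.0042) and repeat: F = (10.007989, 12.457439), J = [[-1.097573, 14.074055], [8.211608, 15.238762]].
Δ = (-0.1725, -0.7245), so (u, v)₂ = (1.8761, 0.2797).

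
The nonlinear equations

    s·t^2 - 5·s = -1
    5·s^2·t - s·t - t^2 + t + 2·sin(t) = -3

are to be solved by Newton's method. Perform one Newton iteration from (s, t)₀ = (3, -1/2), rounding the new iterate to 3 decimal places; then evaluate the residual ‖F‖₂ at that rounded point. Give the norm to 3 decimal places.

At (3, -1/2): F = (-13.250, -19.70885).
Jacobian J = [[t^2 - 5, 2·s·t], [10·s·t - t, 5·s^2 - s - 2·t + 2·cos(t) + 1]].
At the point, J = [[-4.750, -3.000], [-14.500, 45.75517]] (det J = -260.83703).
Solving J·Δ = −F gives Δ = (-2.551, -0.378).
Then the next iterate is (s, t)₁ = (0.449, -0.878).
Re-evaluating at (0.449, -0.878): F = (-0.89887, -0.67862), so ‖F‖₂ = 1.126.

1.126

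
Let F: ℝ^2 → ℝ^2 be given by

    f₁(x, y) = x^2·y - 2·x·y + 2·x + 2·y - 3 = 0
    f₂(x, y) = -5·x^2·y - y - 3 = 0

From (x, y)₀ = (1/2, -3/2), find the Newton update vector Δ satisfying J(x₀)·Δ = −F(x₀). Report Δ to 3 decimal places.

(0.478, 1.761)

At (1/2, -3/2): F = (-3.875, 0.375).
Jacobian J = [[2·x·y - 2·y + 2, x^2 - 2·x + 2], [-10·x·y, -5·x^2 - 1]].
At the point, J = [[3.500, 1.250], [7.500, -2.250]] (det J = -17.250).
Solving J·Δ = −F gives Δ = (0.478, 1.761).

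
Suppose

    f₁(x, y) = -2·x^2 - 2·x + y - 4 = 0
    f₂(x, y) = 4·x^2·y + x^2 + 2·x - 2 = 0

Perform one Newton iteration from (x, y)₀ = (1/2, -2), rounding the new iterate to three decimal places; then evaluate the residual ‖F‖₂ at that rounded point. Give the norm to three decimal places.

At (1/2, -2): F = (-7.500, -2.750).
Jacobian J = [[-4·x - 2, 1], [8·x·y + 2·x + 2, 4·x^2]].
At the point, J = [[-4.000, 1.000], [-5.000, 1.000]] (det J = 1.000).
Solving J·Δ = −F gives Δ = (4.750, 26.500).
Then the next iterate is (x, y)₁ = (5.250, 24.500).
Re-evaluating at (5.250, 24.500): F = (-45.125, 2737.18750), so ‖F‖₂ = 2737.559.

2737.559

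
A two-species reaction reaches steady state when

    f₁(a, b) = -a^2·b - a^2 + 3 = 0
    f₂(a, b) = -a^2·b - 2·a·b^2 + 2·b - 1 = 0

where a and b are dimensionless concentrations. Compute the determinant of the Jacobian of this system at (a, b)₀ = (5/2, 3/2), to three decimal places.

165.625

J = [[-2·a·b - 2·a, -a^2], [-2·a·b - 2·b^2, -a^2 - 4·a·b + 2]].
At the point, J = [[-12.500, -6.250], [-12.000, -19.250]].
det J = 165.625.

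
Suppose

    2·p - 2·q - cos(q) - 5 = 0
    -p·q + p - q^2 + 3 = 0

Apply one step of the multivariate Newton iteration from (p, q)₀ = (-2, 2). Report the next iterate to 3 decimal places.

At (-2, 2): F = (-12.58385, 1.000).
Jacobian J = [[2, sin(q) - 2], [-q + 1, -p - 2·q]].
At the point, J = [[2.000, -1.09070], [-1.000, -2.000]] (det J = -5.09070).
Solving J·Δ = −F gives Δ = (5.158, -2.079).
Then the next iterate is (p, q)₁ = (3.158, -0.079).

(3.158, -0.079)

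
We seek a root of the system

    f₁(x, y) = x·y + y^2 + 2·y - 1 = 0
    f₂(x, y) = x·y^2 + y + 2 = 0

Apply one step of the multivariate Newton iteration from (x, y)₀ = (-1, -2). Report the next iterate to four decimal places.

At (-1, -2): F = (1.0000, -4.0000).
Jacobian J = [[y, x + 2·y + 2], [y^2, 2·x·y + 1]].
At the point, J = [[-2.0000, -3.0000], [4.0000, 5.0000]] (det J = 2.0000).
Solving J·Δ = −F gives Δ = (3.5000, -2.0000).
Then the next iterate is (x, y)₁ = (2.5000, -4.0000).

(2.5000, -4.0000)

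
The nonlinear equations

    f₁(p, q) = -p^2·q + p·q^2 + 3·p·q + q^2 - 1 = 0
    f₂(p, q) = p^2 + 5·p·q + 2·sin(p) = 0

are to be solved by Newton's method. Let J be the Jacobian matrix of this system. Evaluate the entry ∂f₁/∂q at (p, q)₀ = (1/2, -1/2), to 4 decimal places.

-0.2500

∂f₁/∂q = -p^2 + 2·p·q + 3·p + 2·q.
At (1/2, -1/2) this is -0.2500.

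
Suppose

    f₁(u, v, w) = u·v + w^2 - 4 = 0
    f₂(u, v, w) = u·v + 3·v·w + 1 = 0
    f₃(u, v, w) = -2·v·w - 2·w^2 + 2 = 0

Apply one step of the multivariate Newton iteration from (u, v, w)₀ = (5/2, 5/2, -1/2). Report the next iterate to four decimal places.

(10.0500, -6.7500, -2.2500)

At (5/2, 5/2, -1/2): F = (2.5000, 3.5000, 4.0000).
Jacobian J = [[v, u, 2·w], [v, u + 3·w, 3·v], [0, -2·w, -2·v - 4·w]].
At the point, J = [[2.5000, 2.5000, -1.0000], [2.5000, 1.0000, 7.5000], [0.0000, 1.0000, -3.0000]] (det J = -10.0000).
Solving J·Δ = −F gives Δ = (7.5500, -9.2500, -1.7500).
Then the next iterate is (u, v, w)₁ = (10.0500, -6.7500, -2.2500).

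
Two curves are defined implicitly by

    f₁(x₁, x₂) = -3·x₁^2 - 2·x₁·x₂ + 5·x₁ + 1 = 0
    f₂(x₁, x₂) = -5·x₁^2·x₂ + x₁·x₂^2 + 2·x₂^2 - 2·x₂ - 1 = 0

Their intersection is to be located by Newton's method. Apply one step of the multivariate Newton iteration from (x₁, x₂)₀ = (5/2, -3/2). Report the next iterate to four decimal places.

(2.1391, -0.5448)

At (5/2, -3/2): F = (2.2500, 59.0000).
Jacobian J = [[-6·x₁ - 2·x₂ + 5, -2·x₁], [-10·x₁·x₂ + x₂^2, -5·x₁^2 + 2·x₁·x₂ + 4·x₂ - 2]].
At the point, J = [[-7.0000, -5.0000], [39.7500, -46.7500]] (det J = 526.0000).
Solving J·Δ = −F gives Δ = (-0.3609, 0.9552).
Then the next iterate is (x₁, x₂)₁ = (2.1391, -0.5448).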